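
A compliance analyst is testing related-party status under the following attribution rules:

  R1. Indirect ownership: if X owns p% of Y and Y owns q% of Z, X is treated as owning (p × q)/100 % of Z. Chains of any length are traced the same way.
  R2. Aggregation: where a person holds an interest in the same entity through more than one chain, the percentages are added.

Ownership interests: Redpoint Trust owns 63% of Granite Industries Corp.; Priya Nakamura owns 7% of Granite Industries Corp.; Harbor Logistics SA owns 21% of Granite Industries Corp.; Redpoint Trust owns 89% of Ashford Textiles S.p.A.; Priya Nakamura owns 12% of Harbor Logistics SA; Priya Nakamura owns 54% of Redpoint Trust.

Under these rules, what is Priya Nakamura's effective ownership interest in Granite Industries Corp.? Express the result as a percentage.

43.54%

Chain via Harbor Logistics SA (R1): 12% × 21% = 2.52% of Granite Industries Corp.
Chain via Redpoint Trust (R1): 54% × 63% = 34.02% of Granite Industries Corp.
Direct interest in Granite Industries Corp: 7%.
Aggregating (R2): 2.52% + 34.02% + 7% = 43.54%.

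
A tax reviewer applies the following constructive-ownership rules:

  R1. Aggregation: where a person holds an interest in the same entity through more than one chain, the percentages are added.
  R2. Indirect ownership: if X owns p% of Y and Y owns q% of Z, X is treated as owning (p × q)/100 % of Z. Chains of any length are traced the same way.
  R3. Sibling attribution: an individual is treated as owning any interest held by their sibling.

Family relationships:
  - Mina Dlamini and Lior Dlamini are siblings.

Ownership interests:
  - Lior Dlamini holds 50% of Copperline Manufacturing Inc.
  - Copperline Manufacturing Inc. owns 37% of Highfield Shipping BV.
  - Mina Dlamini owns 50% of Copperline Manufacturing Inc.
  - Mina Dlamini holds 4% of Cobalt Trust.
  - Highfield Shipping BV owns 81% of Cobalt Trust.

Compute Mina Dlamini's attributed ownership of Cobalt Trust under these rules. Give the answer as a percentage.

33.97%

By sibling attribution (R3), Mina Dlamini is treated as also owning Lior Dlamini's interest in Copperline Manufacturing Inc, giving 50% + 50% = 100%.
Chain via Copperline Manufacturing Inc. → Highfield Shipping BV (R2): 100% × 37% × 81% = 29.97% of Cobalt Trust.
Direct interest in Cobalt Trust: 4%.
Aggregating (R1): 29.97% + 4% = 33.97%.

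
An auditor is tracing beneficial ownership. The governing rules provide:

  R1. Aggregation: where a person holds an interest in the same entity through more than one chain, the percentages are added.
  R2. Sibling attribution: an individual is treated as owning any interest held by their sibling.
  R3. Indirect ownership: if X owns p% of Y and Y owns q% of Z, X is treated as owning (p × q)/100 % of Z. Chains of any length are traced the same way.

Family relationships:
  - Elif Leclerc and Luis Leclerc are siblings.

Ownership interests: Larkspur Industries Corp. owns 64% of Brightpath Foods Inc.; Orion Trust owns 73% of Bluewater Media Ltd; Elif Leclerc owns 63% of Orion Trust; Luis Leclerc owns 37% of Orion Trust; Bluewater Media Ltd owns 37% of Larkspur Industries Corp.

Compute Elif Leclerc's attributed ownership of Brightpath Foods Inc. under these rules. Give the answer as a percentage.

17.2864%

By sibling attribution (R2), Elif Leclerc is treated as also owning Luis Leclerc's interest in Orion Trust, giving 63% + 37% = 100%.
Chain via Orion Trust → Bluewater Media Ltd → Larkspur Industries Corp. (R3): 100% × 73% × 37% × 64% = 17.2864% of Brightpath Foods Inc.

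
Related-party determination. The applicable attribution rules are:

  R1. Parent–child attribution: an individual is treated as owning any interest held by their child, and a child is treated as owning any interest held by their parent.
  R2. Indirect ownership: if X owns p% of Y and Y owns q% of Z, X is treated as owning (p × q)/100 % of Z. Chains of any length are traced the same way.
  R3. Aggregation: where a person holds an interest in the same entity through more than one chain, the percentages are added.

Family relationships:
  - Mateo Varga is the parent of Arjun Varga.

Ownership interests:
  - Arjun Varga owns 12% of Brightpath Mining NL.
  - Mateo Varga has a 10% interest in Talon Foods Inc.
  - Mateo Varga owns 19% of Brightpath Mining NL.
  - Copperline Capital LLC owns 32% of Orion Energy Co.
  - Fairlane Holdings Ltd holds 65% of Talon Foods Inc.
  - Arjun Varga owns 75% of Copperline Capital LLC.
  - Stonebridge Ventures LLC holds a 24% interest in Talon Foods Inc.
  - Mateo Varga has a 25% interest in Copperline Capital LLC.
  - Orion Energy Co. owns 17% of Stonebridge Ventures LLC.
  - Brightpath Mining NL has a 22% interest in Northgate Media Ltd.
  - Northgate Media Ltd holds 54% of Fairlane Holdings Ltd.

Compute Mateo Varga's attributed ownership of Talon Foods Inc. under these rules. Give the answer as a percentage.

By parent–child attribution (R1), Mateo Varga is treated as also owning Arjun Varga's interest in Brightpath Mining NL, giving 19% + 12% = 31%.
By parent–child attribution (R1), Mateo Varga is treated as also owning Arjun Varga's interest in Copperline Capital LLC, giving 25% + 75% = 100%.
Chain via Brightpath Mining NL → Northgate Media Ltd → Fairlane Holdings Ltd (R2): 31% × 22% × 54% × 65% = 2.39382% of Talon Foods Inc.
Chain via Copperline Capital LLC → Orion Energy Co. → Stonebridge Ventures LLC (R2): 100% × 32% × 17% × 24% = 1.3056% of Talon Foods Inc.
Direct interest in Talon Foods Inc: 10%.
Aggregating (R3): 2.39382% + 1.3056% + 10% = 13.69942%.

13.69942%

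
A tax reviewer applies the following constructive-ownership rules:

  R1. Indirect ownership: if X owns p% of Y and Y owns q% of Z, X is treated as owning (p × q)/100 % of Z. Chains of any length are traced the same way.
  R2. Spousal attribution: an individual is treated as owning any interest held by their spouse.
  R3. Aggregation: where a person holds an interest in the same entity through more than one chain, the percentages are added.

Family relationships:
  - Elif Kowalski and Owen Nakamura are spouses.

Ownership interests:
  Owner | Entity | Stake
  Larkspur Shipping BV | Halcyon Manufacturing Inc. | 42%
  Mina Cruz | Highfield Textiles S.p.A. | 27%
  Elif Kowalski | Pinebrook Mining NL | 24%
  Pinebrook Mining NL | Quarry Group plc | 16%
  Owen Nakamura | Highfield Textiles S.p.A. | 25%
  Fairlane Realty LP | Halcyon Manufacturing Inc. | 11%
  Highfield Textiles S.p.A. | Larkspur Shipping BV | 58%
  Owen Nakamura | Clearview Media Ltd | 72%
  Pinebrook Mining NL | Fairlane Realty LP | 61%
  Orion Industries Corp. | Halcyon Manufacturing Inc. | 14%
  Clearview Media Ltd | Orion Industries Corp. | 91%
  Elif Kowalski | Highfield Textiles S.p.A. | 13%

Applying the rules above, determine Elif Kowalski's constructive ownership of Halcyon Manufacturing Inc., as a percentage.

20.04%

By spousal attribution (R2), Elif Kowalski is treated as also owning Owen Nakamura's interest in Highfield Textiles S.p.A, giving 13% + 25% = 38%.
By spousal attribution (R2), Elif Kowalski is treated as owning Owen Nakamura's 72% interest in Clearview Media Ltd.
Chain via Pinebrook Mining NL → Fairlane Realty LP (R1): 24% × 61% × 11% = 1.6104% of Halcyon Manufacturing Inc.
Chain via Highfield Textiles S.p.A. → Larkspur Shipping BV (R1): 38% × 58% × 42% = 9.2568% of Halcyon Manufacturing Inc.
Chain via Clearview Media Ltd → Orion Industries Corp. (R1): 72% × 91% × 14% = 9.1728% of Halcyon Manufacturing Inc.
Aggregating (R3): 1.6104% + 9.2568% + 9.1728% = 20.04%.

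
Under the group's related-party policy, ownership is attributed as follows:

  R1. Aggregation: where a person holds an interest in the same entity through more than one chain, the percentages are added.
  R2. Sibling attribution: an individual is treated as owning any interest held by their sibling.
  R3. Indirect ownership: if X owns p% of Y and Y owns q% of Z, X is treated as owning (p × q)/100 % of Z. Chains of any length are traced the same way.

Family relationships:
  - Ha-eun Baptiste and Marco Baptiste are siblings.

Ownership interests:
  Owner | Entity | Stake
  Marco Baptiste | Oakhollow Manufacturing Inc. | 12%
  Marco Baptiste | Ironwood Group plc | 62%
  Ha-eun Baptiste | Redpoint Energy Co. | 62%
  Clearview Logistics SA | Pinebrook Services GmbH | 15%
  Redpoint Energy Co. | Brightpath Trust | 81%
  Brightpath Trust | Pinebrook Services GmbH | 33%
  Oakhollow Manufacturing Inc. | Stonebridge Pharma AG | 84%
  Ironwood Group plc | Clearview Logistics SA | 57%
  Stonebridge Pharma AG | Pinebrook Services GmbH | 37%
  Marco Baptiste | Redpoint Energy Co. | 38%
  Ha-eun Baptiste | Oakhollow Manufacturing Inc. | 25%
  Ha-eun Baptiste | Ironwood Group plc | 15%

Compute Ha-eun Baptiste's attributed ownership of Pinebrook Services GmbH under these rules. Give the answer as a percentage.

44.8131%

By sibling attribution (R2), Ha-eun Baptiste is treated as also owning Marco Baptiste's interest in Ironwood Group plc, giving 15% + 62% = 77%.
By sibling attribution (R2), Ha-eun Baptiste is treated as also owning Marco Baptiste's interest in Redpoint Energy Co, giving 62% + 38% = 100%.
By sibling attribution (R2), Ha-eun Baptiste is treated as also owning Marco Baptiste's interest in Oakhollow Manufacturing Inc, giving 25% + 12% = 37%.
Chain via Ironwood Group plc → Clearview Logistics SA (R3): 77% × 57% × 15% = 6.5835% of Pinebrook Services GmbH.
Chain via Redpoint Energy Co. → Brightpath Trust (R3): 100% × 81% × 33% = 26.73% of Pinebrook Services GmbH.
Chain via Oakhollow Manufacturing Inc. → Stonebridge Pharma AG (R3): 37% × 84% × 37% = 11.4996% of Pinebrook Services GmbH.
Aggregating (R1): 6.5835% + 26.73% + 11.4996% = 44.8131%.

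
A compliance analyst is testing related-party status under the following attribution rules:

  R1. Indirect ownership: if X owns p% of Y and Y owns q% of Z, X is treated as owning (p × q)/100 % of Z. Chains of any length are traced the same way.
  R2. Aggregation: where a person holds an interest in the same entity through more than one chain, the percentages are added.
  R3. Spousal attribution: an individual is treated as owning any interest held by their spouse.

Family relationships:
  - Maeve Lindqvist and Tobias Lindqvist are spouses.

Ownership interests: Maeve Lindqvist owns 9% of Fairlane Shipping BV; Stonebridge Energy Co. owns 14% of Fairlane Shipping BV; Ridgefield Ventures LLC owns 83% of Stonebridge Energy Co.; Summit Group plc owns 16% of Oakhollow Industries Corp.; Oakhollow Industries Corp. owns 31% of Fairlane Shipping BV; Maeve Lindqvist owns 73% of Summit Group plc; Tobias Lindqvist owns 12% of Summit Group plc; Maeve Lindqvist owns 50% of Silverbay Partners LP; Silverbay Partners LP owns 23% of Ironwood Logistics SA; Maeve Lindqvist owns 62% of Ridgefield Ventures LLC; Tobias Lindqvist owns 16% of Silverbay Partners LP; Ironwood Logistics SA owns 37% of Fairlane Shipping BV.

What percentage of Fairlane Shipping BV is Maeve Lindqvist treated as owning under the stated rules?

By spousal attribution (R3), Maeve Lindqvist is treated as also owning Tobias Lindqvist's interest in Summit Group plc, giving 73% + 12% = 85%.
By spousal attribution (R3), Maeve Lindqvist is treated as also owning Tobias Lindqvist's interest in Silverbay Partners LP, giving 50% + 16% = 66%.
Chain via Summit Group plc → Oakhollow Industries Corp. (R1): 85% × 16% × 31% = 4.216% of Fairlane Shipping BV.
Chain via Ridgefield Ventures LLC → Stonebridge Energy Co. (R1): 62% × 83% × 14% = 7.2044% of Fairlane Shipping BV.
Chain via Silverbay Partners LP → Ironwood Logistics SA (R1): 66% × 23% × 37% = 5.6166% of Fairlane Shipping BV.
Direct interest in Fairlane Shipping BV: 9%.
Aggregating (R2): 4.216% + 7.2044% + 5.6166% + 9% = 26.037%.

26.037%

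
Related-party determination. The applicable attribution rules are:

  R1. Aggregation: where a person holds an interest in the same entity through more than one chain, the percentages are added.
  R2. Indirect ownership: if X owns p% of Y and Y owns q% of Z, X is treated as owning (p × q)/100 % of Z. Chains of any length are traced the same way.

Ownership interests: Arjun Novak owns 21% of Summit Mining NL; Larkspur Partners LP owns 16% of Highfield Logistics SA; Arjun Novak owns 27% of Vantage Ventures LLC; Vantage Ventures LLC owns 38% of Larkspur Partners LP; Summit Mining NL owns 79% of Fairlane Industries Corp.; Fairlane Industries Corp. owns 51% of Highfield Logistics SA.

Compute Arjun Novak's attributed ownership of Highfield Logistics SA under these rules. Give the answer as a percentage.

Chain via Summit Mining NL → Fairlane Industries Corp. (R2): 21% × 79% × 51% = 8.4609% of Highfield Logistics SA.
Chain via Vantage Ventures LLC → Larkspur Partners LP (R2): 27% × 38% × 16% = 1.6416% of Highfield Logistics SA.
Aggregating (R1): 8.4609% + 1.6416% = 10.1025%.

10.1025%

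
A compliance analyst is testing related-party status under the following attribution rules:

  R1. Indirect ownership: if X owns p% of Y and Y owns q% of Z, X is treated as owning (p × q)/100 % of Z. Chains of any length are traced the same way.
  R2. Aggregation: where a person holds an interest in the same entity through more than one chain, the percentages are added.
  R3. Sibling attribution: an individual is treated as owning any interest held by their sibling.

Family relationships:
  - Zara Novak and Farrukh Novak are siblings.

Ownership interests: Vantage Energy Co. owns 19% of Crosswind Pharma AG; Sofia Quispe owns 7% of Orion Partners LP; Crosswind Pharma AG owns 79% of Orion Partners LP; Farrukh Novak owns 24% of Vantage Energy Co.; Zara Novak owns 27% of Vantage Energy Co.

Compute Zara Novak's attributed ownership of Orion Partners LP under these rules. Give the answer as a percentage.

By sibling attribution (R3), Zara Novak is treated as also owning Farrukh Novak's interest in Vantage Energy Co, giving 27% + 24% = 51%.
Chain via Vantage Energy Co. → Crosswind Pharma AG (R1): 51% × 19% × 79% = 7.6551% of Orion Partners LP.

7.6551%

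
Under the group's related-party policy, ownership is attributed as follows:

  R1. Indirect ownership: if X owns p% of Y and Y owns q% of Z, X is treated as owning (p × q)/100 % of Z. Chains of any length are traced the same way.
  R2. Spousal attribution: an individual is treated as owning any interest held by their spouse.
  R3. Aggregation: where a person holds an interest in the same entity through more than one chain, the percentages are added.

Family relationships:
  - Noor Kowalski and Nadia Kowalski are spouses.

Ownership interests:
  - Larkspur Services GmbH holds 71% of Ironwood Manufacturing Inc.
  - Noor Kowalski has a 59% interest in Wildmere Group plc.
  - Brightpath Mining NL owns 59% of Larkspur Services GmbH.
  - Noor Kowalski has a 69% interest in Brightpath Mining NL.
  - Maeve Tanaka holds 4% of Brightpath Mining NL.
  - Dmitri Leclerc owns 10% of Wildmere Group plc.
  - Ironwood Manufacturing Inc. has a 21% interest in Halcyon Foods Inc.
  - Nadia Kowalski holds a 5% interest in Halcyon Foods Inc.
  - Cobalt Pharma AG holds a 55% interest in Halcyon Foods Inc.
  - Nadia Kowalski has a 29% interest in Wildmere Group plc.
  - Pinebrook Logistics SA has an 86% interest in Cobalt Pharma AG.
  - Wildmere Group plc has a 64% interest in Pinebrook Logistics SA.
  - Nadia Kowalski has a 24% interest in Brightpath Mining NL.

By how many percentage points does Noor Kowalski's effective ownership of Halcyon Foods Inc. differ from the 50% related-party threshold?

By spousal attribution (R2), Noor Kowalski is treated as also owning Nadia Kowalski's interest in Wildmere Group plc, giving 59% + 29% = 88%.
By spousal attribution (R2), Noor Kowalski is treated as also owning Nadia Kowalski's interest in Brightpath Mining NL, giving 69% + 24% = 93%.
By spousal attribution (R2), Noor Kowalski is treated as owning Nadia Kowalski's 5% interest in Halcyon Foods Inc.
Chain via Wildmere Group plc → Pinebrook Logistics SA → Cobalt Pharma AG (R1): 88% × 64% × 86% × 55% = 26.63936% of Halcyon Foods Inc.
Chain via Brightpath Mining NL → Larkspur Services GmbH → Ironwood Manufacturing Inc. (R1): 93% × 59% × 71% × 21% = 8.181117% of Halcyon Foods Inc.
Direct interest in Halcyon Foods Inc: 5%.
Aggregating (R3): 26.63936% + 8.181117% + 5% = 39.820477%.
39.820477% falls short of the 50% threshold by 10.179523 percentage points.

10.179523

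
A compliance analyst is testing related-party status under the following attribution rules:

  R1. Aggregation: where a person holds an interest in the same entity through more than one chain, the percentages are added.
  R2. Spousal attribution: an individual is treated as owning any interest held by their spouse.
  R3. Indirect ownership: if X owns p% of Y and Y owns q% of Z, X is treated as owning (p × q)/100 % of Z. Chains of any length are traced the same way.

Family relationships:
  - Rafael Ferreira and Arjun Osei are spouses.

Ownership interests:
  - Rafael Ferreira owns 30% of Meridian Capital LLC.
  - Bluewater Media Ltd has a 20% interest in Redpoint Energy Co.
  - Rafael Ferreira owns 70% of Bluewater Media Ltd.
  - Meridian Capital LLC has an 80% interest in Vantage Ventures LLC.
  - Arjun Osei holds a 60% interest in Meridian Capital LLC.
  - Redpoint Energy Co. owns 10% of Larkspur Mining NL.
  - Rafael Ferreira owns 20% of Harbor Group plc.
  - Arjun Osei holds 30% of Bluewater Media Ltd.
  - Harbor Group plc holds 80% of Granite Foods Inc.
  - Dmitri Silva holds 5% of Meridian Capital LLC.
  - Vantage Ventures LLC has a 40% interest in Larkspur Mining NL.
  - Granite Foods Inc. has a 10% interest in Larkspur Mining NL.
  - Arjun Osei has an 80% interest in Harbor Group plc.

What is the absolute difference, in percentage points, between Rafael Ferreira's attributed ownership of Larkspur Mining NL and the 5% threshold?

33.8

By spousal attribution (R2), Rafael Ferreira is treated as also owning Arjun Osei's interest in Meridian Capital LLC, giving 30% + 60% = 90%.
By spousal attribution (R2), Rafael Ferreira is treated as also owning Arjun Osei's interest in Harbor Group plc, giving 20% + 80% = 100%.
By spousal attribution (R2), Rafael Ferreira is treated as also owning Arjun Osei's interest in Bluewater Media Ltd, giving 70% + 30% = 100%.
Chain via Meridian Capital LLC → Vantage Ventures LLC (R3): 90% × 80% × 40% = 28.8% of Larkspur Mining NL.
Chain via Harbor Group plc → Granite Foods Inc. (R3): 100% × 80% × 10% = 8% of Larkspur Mining NL.
Chain via Bluewater Media Ltd → Redpoint Energy Co. (R3): 100% × 20% × 10% = 2% of Larkspur Mining NL.
Aggregating (R1): 28.8% + 8% + 2% = 38.8%.
38.8% exceeds the 5% threshold by 33.8 percentage points.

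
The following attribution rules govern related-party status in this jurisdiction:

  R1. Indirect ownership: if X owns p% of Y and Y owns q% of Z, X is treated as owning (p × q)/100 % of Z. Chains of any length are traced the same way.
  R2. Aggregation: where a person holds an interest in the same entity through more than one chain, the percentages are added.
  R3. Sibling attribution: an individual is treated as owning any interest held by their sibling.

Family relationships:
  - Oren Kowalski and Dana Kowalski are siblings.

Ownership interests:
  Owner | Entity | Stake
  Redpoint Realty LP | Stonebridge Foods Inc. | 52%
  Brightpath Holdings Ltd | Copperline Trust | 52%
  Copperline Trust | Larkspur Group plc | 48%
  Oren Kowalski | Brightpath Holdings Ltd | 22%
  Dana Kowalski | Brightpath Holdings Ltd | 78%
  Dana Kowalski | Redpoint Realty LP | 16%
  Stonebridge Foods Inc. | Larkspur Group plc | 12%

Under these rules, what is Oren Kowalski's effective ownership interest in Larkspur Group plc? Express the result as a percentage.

By sibling attribution (R3), Oren Kowalski is treated as also owning Dana Kowalski's interest in Brightpath Holdings Ltd, giving 22% + 78% = 100%.
By sibling attribution (R3), Oren Kowalski is treated as owning Dana Kowalski's 16% interest in Redpoint Realty LP.
Chain via Brightpath Holdings Ltd → Copperline Trust (R1): 100% × 52% × 48% = 24.96% of Larkspur Group plc.
Chain via Redpoint Realty LP → Stonebridge Foods Inc. (R1): 16% × 52% × 12% = 0.9984% of Larkspur Group plc.
Aggregating (R2): 24.96% + 0.9984% = 25.9584%.

25.9584%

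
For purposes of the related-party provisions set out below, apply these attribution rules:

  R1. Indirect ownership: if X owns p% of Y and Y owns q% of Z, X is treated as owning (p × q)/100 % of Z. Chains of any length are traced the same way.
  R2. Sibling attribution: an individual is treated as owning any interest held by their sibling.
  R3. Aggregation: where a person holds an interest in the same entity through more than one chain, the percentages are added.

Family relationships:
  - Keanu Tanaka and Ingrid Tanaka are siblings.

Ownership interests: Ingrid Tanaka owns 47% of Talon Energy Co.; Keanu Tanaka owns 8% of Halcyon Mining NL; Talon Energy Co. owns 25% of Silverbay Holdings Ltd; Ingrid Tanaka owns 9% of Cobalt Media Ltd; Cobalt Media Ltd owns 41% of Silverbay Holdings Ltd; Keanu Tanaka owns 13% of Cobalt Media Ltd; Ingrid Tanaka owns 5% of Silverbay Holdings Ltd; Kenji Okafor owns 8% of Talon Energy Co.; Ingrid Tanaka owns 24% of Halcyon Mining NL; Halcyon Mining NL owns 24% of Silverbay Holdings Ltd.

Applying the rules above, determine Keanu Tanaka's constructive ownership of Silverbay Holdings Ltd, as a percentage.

By sibling attribution (R2), Keanu Tanaka is treated as also owning Ingrid Tanaka's interest in Cobalt Media Ltd, giving 13% + 9% = 22%.
By sibling attribution (R2), Keanu Tanaka is treated as also owning Ingrid Tanaka's interest in Halcyon Mining NL, giving 8% + 24% = 32%.
By sibling attribution (R2), Keanu Tanaka is treated as owning Ingrid Tanaka's 47% interest in Talon Energy Co.
By sibling attribution (R2), Keanu Tanaka is treated as owning Ingrid Tanaka's 5% interest in Silverbay Holdings Ltd.
Chain via Cobalt Media Ltd (R1): 22% × 41% = 9.02% of Silverbay Holdings Ltd.
Chain via Halcyon Mining NL (R1): 32% × 24% = 7.68% of Silverbay Holdings Ltd.
Chain via Talon Energy Co. (R1): 47% × 25% = 11.75% of Silverbay Holdings Ltd.
Direct interest in Silverbay Holdings Ltd: 5%.
Aggregating (R3): 9.02% + 7.68% + 11.75% + 5% = 33.45%.

33.45%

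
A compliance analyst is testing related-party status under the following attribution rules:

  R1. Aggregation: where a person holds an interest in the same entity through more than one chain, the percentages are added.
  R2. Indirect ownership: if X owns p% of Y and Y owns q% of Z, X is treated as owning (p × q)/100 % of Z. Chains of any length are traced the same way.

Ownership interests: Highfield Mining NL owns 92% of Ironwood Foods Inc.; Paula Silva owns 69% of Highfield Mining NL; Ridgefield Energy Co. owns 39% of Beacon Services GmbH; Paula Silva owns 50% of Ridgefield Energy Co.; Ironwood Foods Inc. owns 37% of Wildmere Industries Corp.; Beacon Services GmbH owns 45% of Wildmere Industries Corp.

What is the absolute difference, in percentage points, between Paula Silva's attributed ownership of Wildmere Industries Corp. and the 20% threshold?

12.2626

Chain via Ridgefield Energy Co. → Beacon Services GmbH (R2): 50% × 39% × 45% = 8.775% of Wildmere Industries Corp.
Chain via Highfield Mining NL → Ironwood Foods Inc. (R2): 69% × 92% × 37% = 23.4876% of Wildmere Industries Corp.
Aggregating (R1): 8.775% + 23.4876% = 32.2626%.
32.2626% exceeds the 20% threshold by 12.2626 percentage points.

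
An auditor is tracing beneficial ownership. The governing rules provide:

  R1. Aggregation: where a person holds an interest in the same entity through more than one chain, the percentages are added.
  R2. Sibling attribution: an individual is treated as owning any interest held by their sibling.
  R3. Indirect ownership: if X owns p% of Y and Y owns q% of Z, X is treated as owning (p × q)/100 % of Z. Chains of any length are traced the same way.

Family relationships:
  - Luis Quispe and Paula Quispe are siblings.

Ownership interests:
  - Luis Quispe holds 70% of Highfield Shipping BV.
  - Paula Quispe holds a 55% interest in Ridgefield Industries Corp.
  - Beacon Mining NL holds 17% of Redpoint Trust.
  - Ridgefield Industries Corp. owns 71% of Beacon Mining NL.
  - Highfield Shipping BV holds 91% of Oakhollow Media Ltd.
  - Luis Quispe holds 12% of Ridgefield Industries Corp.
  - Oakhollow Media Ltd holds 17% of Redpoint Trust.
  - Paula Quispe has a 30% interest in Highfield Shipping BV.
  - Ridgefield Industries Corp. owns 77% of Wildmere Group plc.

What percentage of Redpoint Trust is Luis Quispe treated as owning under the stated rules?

23.5569%

By sibling attribution (R2), Luis Quispe is treated as also owning Paula Quispe's interest in Highfield Shipping BV, giving 70% + 30% = 100%.
By sibling attribution (R2), Luis Quispe is treated as also owning Paula Quispe's interest in Ridgefield Industries Corp, giving 12% + 55% = 67%.
Chain via Highfield Shipping BV → Oakhollow Media Ltd (R3): 100% × 91% × 17% = 15.47% of Redpoint Trust.
Chain via Ridgefield Industries Corp. → Beacon Mining NL (R3): 67% × 71% × 17% = 8.0869% of Redpoint Trust.
Aggregating (R1): 15.47% + 8.0869% = 23.5569%.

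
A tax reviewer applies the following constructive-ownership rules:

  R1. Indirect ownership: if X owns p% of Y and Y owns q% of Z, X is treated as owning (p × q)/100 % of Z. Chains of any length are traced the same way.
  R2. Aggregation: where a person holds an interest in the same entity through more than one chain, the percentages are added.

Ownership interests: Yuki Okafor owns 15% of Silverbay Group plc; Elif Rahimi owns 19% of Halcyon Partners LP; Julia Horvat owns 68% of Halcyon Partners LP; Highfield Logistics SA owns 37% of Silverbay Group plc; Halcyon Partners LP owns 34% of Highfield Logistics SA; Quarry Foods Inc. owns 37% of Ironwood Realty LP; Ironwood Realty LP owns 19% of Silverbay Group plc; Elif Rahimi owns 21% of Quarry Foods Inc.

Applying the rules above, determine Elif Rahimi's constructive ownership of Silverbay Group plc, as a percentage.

Chain via Halcyon Partners LP → Highfield Logistics SA (R1): 19% × 34% × 37% = 2.3902% of Silverbay Group plc.
Chain via Quarry Foods Inc. → Ironwood Realty LP (R1): 21% × 37% × 19% = 1.4763% of Silverbay Group plc.
Aggregating (R2): 2.3902% + 1.4763% = 3.8665%.

3.8665%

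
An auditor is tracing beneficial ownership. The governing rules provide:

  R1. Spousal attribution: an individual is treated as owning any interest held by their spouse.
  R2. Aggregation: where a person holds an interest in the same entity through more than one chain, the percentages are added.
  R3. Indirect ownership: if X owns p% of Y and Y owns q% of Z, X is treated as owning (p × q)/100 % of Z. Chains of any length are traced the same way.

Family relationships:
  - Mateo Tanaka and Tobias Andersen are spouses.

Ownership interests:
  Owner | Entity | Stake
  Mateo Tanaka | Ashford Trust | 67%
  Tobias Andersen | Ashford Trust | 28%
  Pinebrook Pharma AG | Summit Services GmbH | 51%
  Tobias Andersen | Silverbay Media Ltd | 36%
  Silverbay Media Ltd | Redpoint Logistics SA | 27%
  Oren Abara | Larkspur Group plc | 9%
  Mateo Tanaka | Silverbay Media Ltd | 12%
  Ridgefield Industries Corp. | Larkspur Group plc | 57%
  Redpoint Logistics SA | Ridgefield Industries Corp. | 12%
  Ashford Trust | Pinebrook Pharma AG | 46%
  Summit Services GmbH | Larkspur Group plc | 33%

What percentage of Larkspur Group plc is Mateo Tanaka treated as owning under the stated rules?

8.241174%

By spousal attribution (R1), Mateo Tanaka is treated as also owning Tobias Andersen's interest in Ashford Trust, giving 67% + 28% = 95%.
By spousal attribution (R1), Mateo Tanaka is treated as also owning Tobias Andersen's interest in Silverbay Media Ltd, giving 12% + 36% = 48%.
Chain via Ashford Trust → Pinebrook Pharma AG → Summit Services GmbH (R3): 95% × 46% × 51% × 33% = 7.35471% of Larkspur Group plc.
Chain via Silverbay Media Ltd → Redpoint Logistics SA → Ridgefield Industries Corp. (R3): 48% × 27% × 12% × 57% = 0.886464% of Larkspur Group plc.
Aggregating (R2): 7.35471% + 0.886464% = 8.241174%.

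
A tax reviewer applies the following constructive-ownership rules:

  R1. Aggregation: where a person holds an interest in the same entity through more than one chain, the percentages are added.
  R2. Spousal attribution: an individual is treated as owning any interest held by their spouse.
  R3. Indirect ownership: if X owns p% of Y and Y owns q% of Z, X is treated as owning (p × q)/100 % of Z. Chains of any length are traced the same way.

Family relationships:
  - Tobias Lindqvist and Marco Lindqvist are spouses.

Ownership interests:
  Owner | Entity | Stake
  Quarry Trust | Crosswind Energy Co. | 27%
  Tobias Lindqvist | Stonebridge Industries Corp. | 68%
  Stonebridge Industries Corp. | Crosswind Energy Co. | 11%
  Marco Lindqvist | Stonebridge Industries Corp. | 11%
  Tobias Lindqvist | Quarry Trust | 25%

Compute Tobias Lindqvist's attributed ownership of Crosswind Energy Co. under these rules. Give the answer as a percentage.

By spousal attribution (R2), Tobias Lindqvist is treated as also owning Marco Lindqvist's interest in Stonebridge Industries Corp, giving 68% + 11% = 79%.
Chain via Stonebridge Industries Corp. (R3): 79% × 11% = 8.69% of Crosswind Energy Co.
Chain via Quarry Trust (R3): 25% × 27% = 6.75% of Crosswind Energy Co.
Aggregating (R1): 8.69% + 6.75% = 15.44%.

15.44%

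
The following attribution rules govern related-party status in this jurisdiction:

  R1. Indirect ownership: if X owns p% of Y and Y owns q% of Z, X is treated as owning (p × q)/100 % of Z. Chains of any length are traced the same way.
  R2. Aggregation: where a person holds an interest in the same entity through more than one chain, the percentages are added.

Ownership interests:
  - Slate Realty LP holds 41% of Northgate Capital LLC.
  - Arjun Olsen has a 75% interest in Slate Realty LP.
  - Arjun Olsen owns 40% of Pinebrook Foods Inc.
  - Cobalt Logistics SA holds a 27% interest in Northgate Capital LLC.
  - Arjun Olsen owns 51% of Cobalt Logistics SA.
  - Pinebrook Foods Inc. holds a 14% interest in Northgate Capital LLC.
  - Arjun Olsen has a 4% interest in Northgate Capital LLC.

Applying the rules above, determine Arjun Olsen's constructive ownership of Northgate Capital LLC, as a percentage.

54.12%

Chain via Slate Realty LP (R1): 75% × 41% = 30.75% of Northgate Capital LLC.
Chain via Cobalt Logistics SA (R1): 51% × 27% = 13.77% of Northgate Capital LLC.
Chain via Pinebrook Foods Inc. (R1): 40% × 14% = 5.6% of Northgate Capital LLC.
Direct interest in Northgate Capital LLC: 4%.
Aggregating (R2): 30.75% + 13.77% + 5.6% + 4% = 54.12%.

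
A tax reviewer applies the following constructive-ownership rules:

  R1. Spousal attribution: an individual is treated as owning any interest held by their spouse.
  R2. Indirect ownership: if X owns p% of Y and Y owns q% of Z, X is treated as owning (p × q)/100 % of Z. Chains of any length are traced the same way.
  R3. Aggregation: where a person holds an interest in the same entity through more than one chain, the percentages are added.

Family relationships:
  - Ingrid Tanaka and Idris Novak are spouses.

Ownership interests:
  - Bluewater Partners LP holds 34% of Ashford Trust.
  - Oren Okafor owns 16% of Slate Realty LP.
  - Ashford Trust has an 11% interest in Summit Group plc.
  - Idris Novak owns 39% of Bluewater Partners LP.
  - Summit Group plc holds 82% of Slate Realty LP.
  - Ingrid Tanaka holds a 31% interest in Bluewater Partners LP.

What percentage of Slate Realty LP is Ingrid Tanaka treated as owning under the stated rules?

2.14676%

By spousal attribution (R1), Ingrid Tanaka is treated as also owning Idris Novak's interest in Bluewater Partners LP, giving 31% + 39% = 70%.
Chain via Bluewater Partners LP → Ashford Trust → Summit Group plc (R2): 70% × 34% × 11% × 82% = 2.14676% of Slate Realty LP.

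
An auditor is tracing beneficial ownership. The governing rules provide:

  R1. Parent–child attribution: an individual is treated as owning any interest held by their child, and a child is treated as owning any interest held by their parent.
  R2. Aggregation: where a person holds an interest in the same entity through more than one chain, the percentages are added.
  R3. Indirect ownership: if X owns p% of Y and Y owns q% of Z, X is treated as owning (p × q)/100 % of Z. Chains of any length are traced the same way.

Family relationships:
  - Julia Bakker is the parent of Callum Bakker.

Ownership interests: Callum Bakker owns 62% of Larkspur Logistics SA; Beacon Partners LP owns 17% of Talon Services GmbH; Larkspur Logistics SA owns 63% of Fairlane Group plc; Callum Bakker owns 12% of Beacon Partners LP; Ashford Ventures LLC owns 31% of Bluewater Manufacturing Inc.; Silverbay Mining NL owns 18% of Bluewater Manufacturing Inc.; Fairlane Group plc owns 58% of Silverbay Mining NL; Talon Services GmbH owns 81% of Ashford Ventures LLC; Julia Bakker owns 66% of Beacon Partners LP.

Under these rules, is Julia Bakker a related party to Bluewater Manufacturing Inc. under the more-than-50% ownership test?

No

By parent–child attribution (R1), Julia Bakker is treated as also owning Callum Bakker's interest in Beacon Partners LP, giving 66% + 12% = 78%.
By parent–child attribution (R1), Julia Bakker is treated as owning Callum Bakker's 62% interest in Larkspur Logistics SA.
Chain via Beacon Partners LP → Talon Services GmbH → Ashford Ventures LLC (R3): 78% × 17% × 81% × 31% = 3.329586% of Bluewater Manufacturing Inc.
Chain via Larkspur Logistics SA → Fairlane Group plc → Silverbay Mining NL (R3): 62% × 63% × 58% × 18% = 4.077864% of Bluewater Manufacturing Inc.
Aggregating (R2): 3.329586% + 4.077864% = 7.40745%.
7.40745% does not exceed the 50% threshold, so Julia is not a related party to Bluewater Manufacturing Inc.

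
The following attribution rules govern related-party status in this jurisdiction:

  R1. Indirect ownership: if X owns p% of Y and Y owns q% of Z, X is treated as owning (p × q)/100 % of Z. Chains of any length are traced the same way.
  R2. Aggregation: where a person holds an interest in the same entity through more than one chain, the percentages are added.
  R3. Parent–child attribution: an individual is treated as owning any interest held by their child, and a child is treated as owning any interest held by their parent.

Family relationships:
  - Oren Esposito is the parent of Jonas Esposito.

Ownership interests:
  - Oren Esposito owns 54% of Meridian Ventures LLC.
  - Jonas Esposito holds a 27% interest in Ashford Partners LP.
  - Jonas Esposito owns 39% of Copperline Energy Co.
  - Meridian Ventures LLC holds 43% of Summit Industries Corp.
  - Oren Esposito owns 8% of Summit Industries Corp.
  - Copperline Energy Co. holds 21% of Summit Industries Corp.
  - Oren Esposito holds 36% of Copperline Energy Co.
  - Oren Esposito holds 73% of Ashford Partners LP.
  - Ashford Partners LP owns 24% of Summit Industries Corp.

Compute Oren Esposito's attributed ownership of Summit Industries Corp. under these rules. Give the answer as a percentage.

70.97%

By parent–child attribution (R3), Oren Esposito is treated as also owning Jonas Esposito's interest in Ashford Partners LP, giving 73% + 27% = 100%.
By parent–child attribution (R3), Oren Esposito is treated as also owning Jonas Esposito's interest in Copperline Energy Co, giving 36% + 39% = 75%.
Chain via Meridian Ventures LLC (R1): 54% × 43% = 23.22% of Summit Industries Corp.
Chain via Ashford Partners LP (R1): 100% × 24% = 24% of Summit Industries Corp.
Chain via Copperline Energy Co. (R1): 75% × 21% = 15.75% of Summit Industries Corp.
Direct interest in Summit Industries Corp: 8%.
Aggregating (R2): 23.22% + 24% + 15.75% + 8% = 70.97%.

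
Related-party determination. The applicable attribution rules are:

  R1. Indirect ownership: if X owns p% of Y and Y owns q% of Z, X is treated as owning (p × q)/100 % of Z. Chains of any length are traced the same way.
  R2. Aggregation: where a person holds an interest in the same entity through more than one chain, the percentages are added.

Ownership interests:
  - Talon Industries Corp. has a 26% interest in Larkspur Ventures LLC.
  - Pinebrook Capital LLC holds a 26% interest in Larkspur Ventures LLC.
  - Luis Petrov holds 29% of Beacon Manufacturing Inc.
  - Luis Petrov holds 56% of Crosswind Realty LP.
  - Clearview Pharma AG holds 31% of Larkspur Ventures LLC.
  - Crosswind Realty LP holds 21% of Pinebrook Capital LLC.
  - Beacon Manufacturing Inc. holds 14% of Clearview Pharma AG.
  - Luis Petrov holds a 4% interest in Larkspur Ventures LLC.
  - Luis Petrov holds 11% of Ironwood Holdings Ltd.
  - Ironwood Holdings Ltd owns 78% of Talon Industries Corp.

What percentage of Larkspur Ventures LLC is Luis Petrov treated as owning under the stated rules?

10.547%

Chain via Ironwood Holdings Ltd → Talon Industries Corp. (R1): 11% × 78% × 26% = 2.2308% of Larkspur Ventures LLC.
Chain via Crosswind Realty LP → Pinebrook Capital LLC (R1): 56% × 21% × 26% = 3.0576% of Larkspur Ventures LLC.
Chain via Beacon Manufacturing Inc. → Clearview Pharma AG (R1): 29% × 14% × 31% = 1.2586% of Larkspur Ventures LLC.
Direct interest in Larkspur Ventures LLC: 4%.
Aggregating (R2): 2.2308% + 3.0576% + 1.2586% + 4% = 10.547%.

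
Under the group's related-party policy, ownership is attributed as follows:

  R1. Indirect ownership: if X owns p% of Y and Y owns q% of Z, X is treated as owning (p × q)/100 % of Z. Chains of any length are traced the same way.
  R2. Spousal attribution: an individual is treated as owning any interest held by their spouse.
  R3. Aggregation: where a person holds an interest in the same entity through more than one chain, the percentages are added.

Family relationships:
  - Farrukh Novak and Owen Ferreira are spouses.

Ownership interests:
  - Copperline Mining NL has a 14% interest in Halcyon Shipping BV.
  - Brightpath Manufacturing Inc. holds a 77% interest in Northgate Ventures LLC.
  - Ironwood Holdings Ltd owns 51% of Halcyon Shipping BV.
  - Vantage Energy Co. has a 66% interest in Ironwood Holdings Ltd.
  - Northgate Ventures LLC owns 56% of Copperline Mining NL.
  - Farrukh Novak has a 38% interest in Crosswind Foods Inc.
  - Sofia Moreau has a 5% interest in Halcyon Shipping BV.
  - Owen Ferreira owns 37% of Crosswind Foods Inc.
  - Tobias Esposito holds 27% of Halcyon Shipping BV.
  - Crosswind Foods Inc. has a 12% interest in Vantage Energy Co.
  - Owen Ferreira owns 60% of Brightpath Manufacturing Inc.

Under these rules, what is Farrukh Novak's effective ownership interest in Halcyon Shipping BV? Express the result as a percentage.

6.65148%

By spousal attribution (R2), Farrukh Novak is treated as also owning Owen Ferreira's interest in Crosswind Foods Inc, giving 38% + 37% = 75%.
By spousal attribution (R2), Farrukh Novak is treated as owning Owen Ferreira's 60% interest in Brightpath Manufacturing Inc.
Chain via Crosswind Foods Inc. → Vantage Energy Co. → Ironwood Holdings Ltd (R1): 75% × 12% × 66% × 51% = 3.0294% of Halcyon Shipping BV.
Chain via Brightpath Manufacturing Inc. → Northgate Ventures LLC → Copperline Mining NL (R1): 60% × 77% × 56% × 14% = 3.62208% of Halcyon Shipping BV.
Aggregating (R3): 3.0294% + 3.62208% = 6.65148%.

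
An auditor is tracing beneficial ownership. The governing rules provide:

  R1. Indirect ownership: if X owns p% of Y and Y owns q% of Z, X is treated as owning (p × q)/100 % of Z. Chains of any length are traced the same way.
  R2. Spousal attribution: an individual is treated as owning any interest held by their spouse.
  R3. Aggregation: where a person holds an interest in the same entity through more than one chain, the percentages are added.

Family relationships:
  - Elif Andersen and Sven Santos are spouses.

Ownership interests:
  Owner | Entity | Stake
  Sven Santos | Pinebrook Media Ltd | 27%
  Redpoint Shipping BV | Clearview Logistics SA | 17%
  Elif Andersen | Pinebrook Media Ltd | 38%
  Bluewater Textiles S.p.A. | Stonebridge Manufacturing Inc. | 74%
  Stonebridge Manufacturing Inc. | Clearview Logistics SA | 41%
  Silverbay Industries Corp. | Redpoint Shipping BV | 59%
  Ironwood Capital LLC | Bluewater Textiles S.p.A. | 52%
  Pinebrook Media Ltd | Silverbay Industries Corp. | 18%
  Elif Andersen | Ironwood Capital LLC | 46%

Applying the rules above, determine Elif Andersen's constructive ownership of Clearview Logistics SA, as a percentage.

By spousal attribution (R2), Elif Andersen is treated as also owning Sven Santos's interest in Pinebrook Media Ltd, giving 38% + 27% = 65%.
Chain via Ironwood Capital LLC → Bluewater Textiles S.p.A. → Stonebridge Manufacturing Inc. (R1): 46% × 52% × 74% × 41% = 7.257328% of Clearview Logistics SA.
Chain via Pinebrook Media Ltd → Silverbay Industries Corp. → Redpoint Shipping BV (R1): 65% × 18% × 59% × 17% = 1.17351% of Clearview Logistics SA.
Aggregating (R3): 7.257328% + 1.17351% = 8.430838%.

8.430838%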